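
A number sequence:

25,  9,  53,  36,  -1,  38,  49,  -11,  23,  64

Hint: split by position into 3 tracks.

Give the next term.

Split by position mod 3: positions 1, 4, 7, … form one track, and each other residue class forms its own.
Track A: 25, 36, 49, 64 (consecutive squares n² from n = 5).
Track B: 9, -1, -11 (arithmetic with common difference −10).
Track C: 53, 38, 23 (arithmetic, step −15).
Position 11 falls in track B as its term 4, giving -21.

-21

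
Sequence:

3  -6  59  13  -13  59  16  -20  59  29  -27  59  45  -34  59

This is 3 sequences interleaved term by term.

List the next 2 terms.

74, -41

Taking every 3rd term gives 3 separate tracks.
Track A: 3, 13, 16, 29, 45. A Fibonacci-like recurrence a_n = a_{n-1} + a_{n-2}.
Track B: -6, -13, -20, -27, -34. Arithmetic with common difference −7.
Track C: 59, 59, 59, 59, 59. Constant 59.
Term 16 comes from track A (its 6th entry): 74.
Position 17 → track B, term 6 = -41.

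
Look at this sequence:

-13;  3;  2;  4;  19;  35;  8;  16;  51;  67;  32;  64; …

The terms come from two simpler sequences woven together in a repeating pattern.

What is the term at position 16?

Positions follow the repeating pattern AABB; grouping by letter gives 2 tracks.
Stream A: -13, 3, 19, 35, 51, 67 (arithmetic with common difference +16).
Stream B: 2, 4, 8, 16, 32, 64 (successive powers of 2).
Position 16 falls in stream B as its term 8, giving 256.

256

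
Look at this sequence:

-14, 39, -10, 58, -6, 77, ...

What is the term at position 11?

Split by position mod 2 into 2 tracks.
Stream A: -14, -10, -6 — adding 4 each time.
Stream B: 39, 58, 77 — arithmetic, step +19.
Position 11 → stream A, term 6 = 6.

6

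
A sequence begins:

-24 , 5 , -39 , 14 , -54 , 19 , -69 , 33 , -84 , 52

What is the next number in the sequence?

-99

Positions 1, 3, 5, … form one subsequence and positions 2, 4, 6, … form another.
Track A: -24, -39, -54, -69, -84 (subtracting 15 each time).
Track B: 5, 14, 19, 33, 52 (Fibonacci-style (each term is the sum of the two before it)).
Position 11 falls in track A as its term 6, giving -99.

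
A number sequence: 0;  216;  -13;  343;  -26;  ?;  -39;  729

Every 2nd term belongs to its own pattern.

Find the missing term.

Positions 1, 3, 5, … form one subsequence and positions 2, 4, 6, … form another.
Track A = 0, -13, -26, -39: arithmetic, step −13.
Track B = 216, 343, ?, 729: the cubes 6³, 7³, 8³, ….
Track B's pattern makes the blank 512.

512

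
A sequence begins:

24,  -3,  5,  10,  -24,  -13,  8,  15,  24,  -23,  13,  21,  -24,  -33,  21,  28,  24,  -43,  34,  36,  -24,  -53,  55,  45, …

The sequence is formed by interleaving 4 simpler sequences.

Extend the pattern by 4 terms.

Split by position mod 4: positions 1, 5, 9, … form one track, and each other residue class forms its own.
Subsequence A is 24, -24, 24, -24, 24, -24, which is the oscillation 24·(−1)^(n+1).
Subsequence B is -3, -13, -23, -33, -43, -53, which is arithmetic, step −10.
Subsequence C is 5, 8, 13, 21, 34, 55, which is Fibonacci-style (each term is the sum of the two before it).
Subsequence D is 10, 15, 21, 28, 36, 45, which is the triangular numbers T_4, T_5, ….
The 25th slot belongs to subsequence A; its 7th term is 24.
Term 26 comes from subsequence B (its 7th entry): -63.
Position 27 → subsequence C, term 7 = 89.
Position 28 → subsequence D, term 7 = 55.

24, -63, 89, 55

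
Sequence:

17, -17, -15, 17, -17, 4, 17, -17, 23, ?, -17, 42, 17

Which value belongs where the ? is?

17

Reading positions in blocks of 3 reveals the pattern AAB — 2 tracks woven together.
Track A: 17, -17, 17, -17, 17, -17, ?, -17, 17 (oscillating between 17 and -17).
Track B: -15, 4, 23, 42 (linear: a_n = -34 + 19·n).
The gap is track A's term 7; the rule gives 17.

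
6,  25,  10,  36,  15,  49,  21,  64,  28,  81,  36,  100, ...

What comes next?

Positions 1, 3, 5, … form one subsequence and positions 2, 4, 6, … form another.
Track A = 6, 10, 15, 21, 28, 36: the triangular numbers T_3, T_4, ….
Track B = 25, 36, 49, 64, 81, 100: the squares 5², 6², 7², ….
Position 13 → track A, term 7 = 45.

45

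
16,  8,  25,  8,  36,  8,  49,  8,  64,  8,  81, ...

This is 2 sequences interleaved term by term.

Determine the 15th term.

121

Odd-indexed and even-indexed terms follow separate rules.
Track A = 16, 25, 36, 49, 64, 81: perfect squares starting at 4².
Track B = 8, 8, 8, 8, 8: always 8.
Position 15 falls in track A as its term 8, giving 121.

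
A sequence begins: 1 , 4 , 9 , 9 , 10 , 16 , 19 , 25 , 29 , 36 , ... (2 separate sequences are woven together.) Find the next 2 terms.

48, 49

Split by position mod 2 into 2 tracks.
Subsequence A = 1, 9, 10, 19, 29: Fibonacci-style (each term is the sum of the two before it).
Subsequence B = 4, 9, 16, 25, 36: consecutive squares n² from n = 2.
The 11th slot belongs to subsequence A; its 6th term is 48.
Term 12 comes from subsequence B (its 6th entry): 49.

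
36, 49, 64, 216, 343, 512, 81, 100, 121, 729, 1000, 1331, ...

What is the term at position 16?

Positions follow the repeating pattern AAABBB; grouping by letter gives 2 tracks.
Stream A: 36, 49, 64, 81, 100, 121. Perfect squares starting at 6².
Stream B: 216, 343, 512, 729, 1000, 1331. The cubes 6³, 7³, 8³, ….
Position 16 falls in stream B as its term 7, giving 1728.

1728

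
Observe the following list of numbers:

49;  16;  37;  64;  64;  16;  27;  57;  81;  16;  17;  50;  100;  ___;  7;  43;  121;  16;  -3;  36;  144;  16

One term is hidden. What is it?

Split by position mod 4: positions 1, 5, 9, … form one track, and each other residue class forms its own.
Stream A = 49, 64, 81, 100, 121, 144: perfect squares starting at 7².
Stream B = 16, 16, 16, ?, 16, 16: always 16.
Stream C = 37, 27, 17, 7, -3: subtracting 10 each time.
Stream D = 64, 57, 50, 43, 36: arithmetic, step −7.
Filling stream B at index 4 by its rule yields 16.

16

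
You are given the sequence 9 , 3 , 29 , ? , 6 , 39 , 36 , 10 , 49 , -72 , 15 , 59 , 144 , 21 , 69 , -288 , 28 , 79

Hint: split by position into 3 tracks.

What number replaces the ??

-18

Taking every 3rd term gives 3 separate tracks.
Stream A = 9, ?, 36, -72, 144, -288: geometric, ×-2 each step.
Stream B = 3, 6, 10, 15, 21, 28: triangular numbers starting at T_2.
Stream C = 29, 39, 49, 59, 69, 79: arithmetic, step +10.
Stream A's pattern makes the blank -18.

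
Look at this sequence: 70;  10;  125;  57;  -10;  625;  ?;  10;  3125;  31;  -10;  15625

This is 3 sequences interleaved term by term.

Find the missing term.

44

Split by position mod 3: positions 1, 4, 7, … form one track, and each other residue class forms its own.
Track A: 70, 57, ?, 31. Arithmetic, step −13.
Track B: 10, -10, 10, -10. Oscillating between 10 and -10.
Track C: 125, 625, 3125, 15625. Powers of 5.
Track A's pattern makes the blank 44.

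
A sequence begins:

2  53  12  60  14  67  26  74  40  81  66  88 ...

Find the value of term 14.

95

Split by position mod 2 into 2 tracks.
Stream A is 2, 12, 14, 26, 40, 66, which is a Fibonacci-like recurrence a_n = a_{n-1} + a_{n-2}.
Stream B is 53, 60, 67, 74, 81, 88, which is arithmetic with common difference +7.
Term 14 comes from stream B (its 7th entry): 95.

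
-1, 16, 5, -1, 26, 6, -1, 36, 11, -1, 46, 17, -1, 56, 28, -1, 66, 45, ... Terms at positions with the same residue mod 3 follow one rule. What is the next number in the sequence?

Read the sequence 3 terms at a time; column i is its own pattern.
Subsequence A: -1, -1, -1, -1, -1, -1 (always -1).
Subsequence B: 16, 26, 36, 46, 56, 66 (arithmetic, step +10).
Subsequence C: 5, 6, 11, 17, 28, 45 (Fibonacci-style (each term is the sum of the two before it)).
Position 19 → subsequence A, term 7 = -1.

-1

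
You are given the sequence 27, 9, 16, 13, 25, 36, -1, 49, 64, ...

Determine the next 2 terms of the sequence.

-15, 81

Reading positions in blocks of 3 reveals the pattern ABB — 2 tracks woven together.
Stream A: 27, 13, -1 — arithmetic, step −14.
Stream B: 9, 16, 25, 36, 49, 64 — perfect squares starting at 3².
The 10th slot belongs to stream A; its 4th term is -15.
Position 11 falls in stream B as its term 7, giving 81.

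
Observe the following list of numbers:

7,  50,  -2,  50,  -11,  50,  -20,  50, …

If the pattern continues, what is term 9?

-29

Taking every 2nd term gives 2 separate tracks.
Stream A: 7, -2, -11, -20 (subtracting 9 each time).
Stream B: 50, 50, 50, 50 (always 50).
Position 9 falls in stream A as its term 5, giving -29.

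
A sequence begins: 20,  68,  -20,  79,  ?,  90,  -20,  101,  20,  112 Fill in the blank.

Split by position mod 2 into 2 tracks.
Subsequence A = 20, -20, ?, -20, 20: oscillating between 20 and -20.
Subsequence B = 68, 79, 90, 101, 112: adding 11 each time.
Filling subsequence A at index 3 by its rule yields 20.

20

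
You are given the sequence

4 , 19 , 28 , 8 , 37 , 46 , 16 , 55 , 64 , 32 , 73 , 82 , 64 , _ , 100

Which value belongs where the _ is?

The slot pattern repeats as ABB (period 3), so there are 2 interleaved tracks.
Track A: 4, 8, 16, 32, 64 — geometric with ratio 2.
Track B: 19, 28, 37, 46, 55, 64, 73, 82, ?, 100 — adding 9 each time.
Filling track B at index 9 by its rule yields 91.

91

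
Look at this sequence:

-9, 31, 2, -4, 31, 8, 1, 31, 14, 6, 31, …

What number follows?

20

Read the sequence 3 terms at a time; column i is its own pattern.
Track A is -9, -4, 1, 6, which is arithmetic, step +5.
Track B is 31, 31, 31, 31, which is the constant sequence 31.
Track C is 2, 8, 14, which is adding 6 each time.
Position 12 → track C, term 4 = 20.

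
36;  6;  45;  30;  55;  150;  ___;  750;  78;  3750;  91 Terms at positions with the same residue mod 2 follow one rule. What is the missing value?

Odd-indexed and even-indexed terms follow separate rules.
Track A: 36, 45, 55, ?, 78, 91. Triangular numbers starting at T_8.
Track B: 6, 30, 150, 750, 3750. Multiplying by 5 each time.
Track A's pattern makes the blank 66.

66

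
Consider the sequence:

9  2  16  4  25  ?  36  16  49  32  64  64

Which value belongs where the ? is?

Positions 1, 3, 5, … form one subsequence and positions 2, 4, 6, … form another.
Stream A is 9, 16, 25, 36, 49, 64, which is the squares 3², 4², 5², ….
Stream B is 2, 4, ?, 16, 32, 64, which is successive powers of 2.
The gap is stream B's term 3; the rule gives 8.

8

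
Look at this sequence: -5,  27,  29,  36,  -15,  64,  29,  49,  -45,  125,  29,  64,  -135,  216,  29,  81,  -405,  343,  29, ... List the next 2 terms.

Split by position mod 4: positions 1, 5, 9, … form one track, and each other residue class forms its own.
Track A is -5, -15, -45, -135, -405, which is geometric, ×3 each step.
Track B is 27, 64, 125, 216, 343, which is the cubes 3³, 4³, 5³, ….
Track C is 29, 29, 29, 29, 29, which is always 29.
Track D is 36, 49, 64, 81, which is perfect squares starting at 6².
Position 20 falls in track D as its term 5, giving 100.
Position 21 falls in track A as its term 6, giving -1215.

100, -1215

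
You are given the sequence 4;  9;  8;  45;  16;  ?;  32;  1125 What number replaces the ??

Odd-indexed and even-indexed terms follow separate rules.
Subsequence A: 4, 8, 16, 32 (successive powers of 2).
Subsequence B: 9, 45, ?, 1125 (multiplying by 5 each time).
The gap is subsequence B's term 3; the rule gives 225.

225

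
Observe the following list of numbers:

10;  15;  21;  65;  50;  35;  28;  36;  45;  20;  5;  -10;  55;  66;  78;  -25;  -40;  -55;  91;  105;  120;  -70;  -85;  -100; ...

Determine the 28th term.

-115

The slot pattern repeats as AAABBB (period 6), so there are 2 interleaved tracks.
Track A: 10, 15, 21, 28, 36, 45, 55, 66, 78, 91, 105, 120. Triangular numbers n(n+1)/2 for n = 4, 5, ….
Track B: 65, 50, 35, 20, 5, -10, -25, -40, -55, -70, -85, -100. Arithmetic with common difference −15.
Position 28 falls in track B as its term 13, giving -115.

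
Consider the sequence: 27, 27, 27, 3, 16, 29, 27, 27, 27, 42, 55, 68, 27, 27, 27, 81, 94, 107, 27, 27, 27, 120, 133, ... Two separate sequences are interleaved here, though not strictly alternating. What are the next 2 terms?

146, 27

Positions follow the repeating pattern AAABBB; grouping by letter gives 2 tracks.
Subsequence A: 27, 27, 27, 27, 27, 27, 27, 27, 27, 27, 27, 27 — constant 27.
Subsequence B: 3, 16, 29, 42, 55, 68, 81, 94, 107, 120, 133 — adding 13 each time.
The 24th slot belongs to subsequence B; its 12th term is 146.
Position 25 → subsequence A, term 13 = 27.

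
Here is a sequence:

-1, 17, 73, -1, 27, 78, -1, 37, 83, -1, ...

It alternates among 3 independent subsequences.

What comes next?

Read the sequence 3 terms at a time; column i is its own pattern.
Stream A = -1, -1, -1, -1: constant -1.
Stream B = 17, 27, 37: arithmetic, step +10.
Stream C = 73, 78, 83: arithmetic, step +5.
Position 11 → stream B, term 4 = 47.

47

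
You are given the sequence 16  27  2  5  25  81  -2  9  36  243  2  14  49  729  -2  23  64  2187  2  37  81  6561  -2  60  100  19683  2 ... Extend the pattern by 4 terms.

Taking every 4th term gives 4 separate tracks.
Track A is 16, 25, 36, 49, 64, 81, 100, which is perfect squares starting at 4².
Track B is 27, 81, 243, 729, 2187, 6561, 19683, which is powers 3^3, 3^4, 3^5, ….
Track C is 2, -2, 2, -2, 2, -2, 2, which is the oscillation 2·(−1)^(n+1).
Track D is 5, 9, 14, 23, 37, 60, which is Fibonacci-style (each term is the sum of the two before it).
Position 28 → track D, term 7 = 97.
Term 29 comes from track A (its 8th entry): 121.
The 30th slot belongs to track B; its 8th term is 59049.
Position 31 → track C, term 8 = -2.

97, 121, 59049, -2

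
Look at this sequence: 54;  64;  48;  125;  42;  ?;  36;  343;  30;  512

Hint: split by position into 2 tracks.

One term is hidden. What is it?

216

Odd-indexed and even-indexed terms follow separate rules.
Stream A = 54, 48, 42, 36, 30: arithmetic with common difference −6.
Stream B = 64, 125, ?, 343, 512: consecutive cubes n³ from n = 4.
So the missing entry in stream B is 216.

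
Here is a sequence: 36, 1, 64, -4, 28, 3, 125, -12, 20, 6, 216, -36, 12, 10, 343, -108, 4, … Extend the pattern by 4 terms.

Taking every 4th term gives 4 separate tracks.
Track A: 36, 28, 20, 12, 4 (arithmetic with common difference −8).
Track B: 1, 3, 6, 10 (triangular numbers n(n+1)/2 for n = 1, 2, …).
Track C: 64, 125, 216, 343 (the cubes 4³, 5³, 6³, …).
Track D: -4, -12, -36, -108 (geometric, ×3 each step).
Position 18 falls in track B as its term 5, giving 15.
Position 19 → track C, term 5 = 512.
Position 20 falls in track D as its term 5, giving -324.
Term 21 comes from track A (its 6th entry): -4.

15, 512, -324, -4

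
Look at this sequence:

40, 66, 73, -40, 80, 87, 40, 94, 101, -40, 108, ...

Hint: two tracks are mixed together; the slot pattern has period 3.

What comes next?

Reading positions in blocks of 3 reveals the pattern ABB — 2 tracks woven together.
Stream A: 40, -40, 40, -40 — the oscillation 40·(−1)^(n+1).
Stream B: 66, 73, 80, 87, 94, 101, 108 — linear: a_n = 59 + 7·n.
Position 12 falls in stream B as its term 8, giving 115.

115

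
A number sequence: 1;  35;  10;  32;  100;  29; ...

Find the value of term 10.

Odd-indexed and even-indexed terms follow separate rules.
Subsequence A: 1, 10, 100 (powers 10^0, 10^1, 10^2, …).
Subsequence B: 35, 32, 29 (subtracting 3 each time).
Term 10 comes from subsequence B (its 5th entry): 23.

23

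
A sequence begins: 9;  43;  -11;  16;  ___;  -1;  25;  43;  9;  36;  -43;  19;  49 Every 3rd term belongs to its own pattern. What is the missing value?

-43

The terms cycle through 3 interleaved subsequences.
Track A: 9, 16, 25, 36, 49. The squares 3², 4², 5², ….
Track B: 43, ?, 43, -43. Alternating ±43.
Track C: -11, -1, 9, 19. Adding 10 each time.
The gap is track B's term 2; the rule gives -43.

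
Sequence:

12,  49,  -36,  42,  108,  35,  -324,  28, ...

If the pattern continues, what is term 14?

Taking every 2nd term gives 2 separate tracks.
Track A = 12, -36, 108, -324: multiplying by -3 each time.
Track B = 49, 42, 35, 28: linear: a_n = 56 − 7·n.
Position 14 → track B, term 7 = 7.

7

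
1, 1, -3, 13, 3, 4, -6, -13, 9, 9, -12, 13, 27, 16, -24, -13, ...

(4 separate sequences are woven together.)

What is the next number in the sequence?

81

Read the sequence 4 terms at a time; column i is its own pattern.
Track A: 1, 3, 9, 27 — powers of 3.
Track B: 1, 4, 9, 16 — perfect squares starting at 1².
Track C: -3, -6, -12, -24 — a geometric progression (common ratio 2).
Track D: 13, -13, 13, -13 — the oscillation 13·(−1)^(n+1).
Position 17 falls in track A as its term 5, giving 81.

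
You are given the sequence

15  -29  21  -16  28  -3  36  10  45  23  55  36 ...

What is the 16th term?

62

Split by position mod 2 into 2 tracks.
Track A: 15, 21, 28, 36, 45, 55 — triangular numbers starting at T_5.
Track B: -29, -16, -3, 10, 23, 36 — arithmetic with common difference +13.
The 16th slot belongs to track B; its 8th term is 62.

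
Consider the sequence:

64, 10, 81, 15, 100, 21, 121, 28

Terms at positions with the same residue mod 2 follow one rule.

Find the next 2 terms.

144, 36

The terms cycle through 2 interleaved subsequences.
Stream A is 64, 81, 100, 121, which is the squares 8², 9², 10², ….
Stream B is 10, 15, 21, 28, which is the triangular numbers T_4, T_5, ….
Position 9 → stream A, term 5 = 144.
Term 10 comes from stream B (its 5th entry): 36.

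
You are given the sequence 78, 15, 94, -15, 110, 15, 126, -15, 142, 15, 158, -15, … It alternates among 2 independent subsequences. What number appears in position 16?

-15

Positions 1, 3, 5, … form one subsequence and positions 2, 4, 6, … form another.
Track A: 78, 94, 110, 126, 142, 158. Arithmetic, step +16.
Track B: 15, -15, 15, -15, 15, -15. Oscillating between 15 and -15.
Position 16 falls in track B as its term 8, giving -15.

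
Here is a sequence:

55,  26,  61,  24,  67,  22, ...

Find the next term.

Split by position mod 2 into 2 tracks.
Track A: 55, 61, 67. Adding 6 each time.
Track B: 26, 24, 22. Arithmetic, step −2.
Position 7 → track A, term 4 = 73.

73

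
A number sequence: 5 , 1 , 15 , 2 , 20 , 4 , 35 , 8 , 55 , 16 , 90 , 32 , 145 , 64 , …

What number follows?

Split by position mod 2 into 2 tracks.
Stream A: 5, 15, 20, 35, 55, 90, 145. Fibonacci-style (each term is the sum of the two before it).
Stream B: 1, 2, 4, 8, 16, 32, 64. A geometric progression (common ratio 2).
The 15th slot belongs to stream A; its 8th term is 235.

235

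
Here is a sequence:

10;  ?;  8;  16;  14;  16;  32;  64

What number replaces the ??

The slot pattern repeats as AABB (period 4), so there are 2 interleaved tracks.
Track A: 10, ?, 14, 16 — adding 2 each time.
Track B: 8, 16, 32, 64 — powers of 2.
Track A's pattern makes the blank 12.

12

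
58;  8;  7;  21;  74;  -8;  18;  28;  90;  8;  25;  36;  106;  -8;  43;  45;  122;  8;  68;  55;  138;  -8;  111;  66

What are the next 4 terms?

154, 8, 179, 78

Read the sequence 4 terms at a time; column i is its own pattern.
Track A: 58, 74, 90, 106, 122, 138. Adding 16 each time.
Track B: 8, -8, 8, -8, 8, -8. The oscillation 8·(−1)^(n+1).
Track C: 7, 18, 25, 43, 68, 111. Fibonacci-style (each term is the sum of the two before it).
Track D: 21, 28, 36, 45, 55, 66. Triangular numbers starting at T_6.
Position 25 → track A, term 7 = 154.
Position 26 falls in track B as its term 7, giving 8.
Position 27 falls in track C as its term 7, giving 179.
The 28th slot belongs to track D; its 7th term is 78.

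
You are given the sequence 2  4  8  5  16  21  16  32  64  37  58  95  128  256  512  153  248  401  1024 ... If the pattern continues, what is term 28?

Reading positions in blocks of 6 reveals the pattern AAABBB — 2 tracks woven together.
Track A: 2, 4, 8, 16, 32, 64, 128, 256, 512, 1024 — successive powers of 2.
Track B: 5, 16, 21, 37, 58, 95, 153, 248, 401 — Fibonacci-style (each term is the sum of the two before it).
Position 28 falls in track B as its term 13, giving 2749.

2749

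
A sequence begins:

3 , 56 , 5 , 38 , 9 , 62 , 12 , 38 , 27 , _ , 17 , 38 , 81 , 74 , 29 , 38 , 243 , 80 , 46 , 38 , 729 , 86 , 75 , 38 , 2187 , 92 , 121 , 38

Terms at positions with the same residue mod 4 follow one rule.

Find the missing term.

68

The terms cycle through 4 interleaved subsequences.
Track A: 3, 9, 27, 81, 243, 729, 2187 — successive powers of 3.
Track B: 56, 62, ?, 74, 80, 86, 92 — linear: a_n = 50 + 6·n.
Track C: 5, 12, 17, 29, 46, 75, 121 — a Fibonacci-like recurrence a_n = a_{n-1} + a_{n-2}.
Track D: 38, 38, 38, 38, 38, 38, 38 — constant 38.
Track B's pattern makes the blank 68.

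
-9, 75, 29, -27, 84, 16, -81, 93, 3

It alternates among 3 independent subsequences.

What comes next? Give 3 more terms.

-243, 102, -10

Read the sequence 3 terms at a time; column i is its own pattern.
Track A: -9, -27, -81. Geometric, ×3 each step.
Track B: 75, 84, 93. Linear: a_n = 66 + 9·n.
Track C: 29, 16, 3. Subtracting 13 each time.
The 10th slot belongs to track A; its 4th term is -243.
The 11th slot belongs to track B; its 4th term is 102.
Position 12 → track C, term 4 = -10.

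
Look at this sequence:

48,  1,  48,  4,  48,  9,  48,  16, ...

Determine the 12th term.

Split by position mod 2 into 2 tracks.
Track A: 48, 48, 48, 48. The constant sequence 48.
Track B: 1, 4, 9, 16. Perfect squares starting at 1².
Position 12 → track B, term 6 = 36.

36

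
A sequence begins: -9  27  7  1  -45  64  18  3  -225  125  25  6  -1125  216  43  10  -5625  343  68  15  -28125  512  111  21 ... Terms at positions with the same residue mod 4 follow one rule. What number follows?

-140625

Taking every 4th term gives 4 separate tracks.
Subsequence A: -9, -45, -225, -1125, -5625, -28125 (a geometric progression (common ratio 5)).
Subsequence B: 27, 64, 125, 216, 343, 512 (the cubes 3³, 4³, 5³, …).
Subsequence C: 7, 18, 25, 43, 68, 111 (Fibonacci-style (each term is the sum of the two before it)).
Subsequence D: 1, 3, 6, 10, 15, 21 (triangular numbers starting at T_1).
The 25th slot belongs to subsequence A; its 7th term is -140625.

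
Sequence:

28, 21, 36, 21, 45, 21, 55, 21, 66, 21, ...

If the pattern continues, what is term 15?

The terms cycle through 2 interleaved subsequences.
Subsequence A = 28, 36, 45, 55, 66: the triangular numbers T_7, T_8, ….
Subsequence B = 21, 21, 21, 21, 21: constant 21.
Position 15 falls in subsequence A as its term 8, giving 105.

105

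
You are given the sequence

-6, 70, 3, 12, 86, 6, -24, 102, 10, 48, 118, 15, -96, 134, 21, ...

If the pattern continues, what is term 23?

182

Split by position mod 3: positions 1, 4, 7, … form one track, and each other residue class forms its own.
Subsequence A: -6, 12, -24, 48, -96. Geometric, ×-2 each step.
Subsequence B: 70, 86, 102, 118, 134. Arithmetic, step +16.
Subsequence C: 3, 6, 10, 15, 21. The triangular numbers T_2, T_3, ….
Position 23 → subsequence B, term 8 = 182.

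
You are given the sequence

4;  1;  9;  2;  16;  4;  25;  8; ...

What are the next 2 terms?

Taking every 2nd term gives 2 separate tracks.
Subsequence A is 4, 9, 16, 25, which is consecutive squares n² from n = 2.
Subsequence B is 1, 2, 4, 8, which is powers 2^0, 2^1, 2^2, ….
The 9th slot belongs to subsequence A; its 5th term is 36.
Position 10 → subsequence B, term 5 = 16.

36, 16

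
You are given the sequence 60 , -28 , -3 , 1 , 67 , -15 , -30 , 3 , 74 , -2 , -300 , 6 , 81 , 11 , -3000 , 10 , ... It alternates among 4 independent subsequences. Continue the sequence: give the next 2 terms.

Taking every 4th term gives 4 separate tracks.
Stream A is 60, 67, 74, 81, which is linear: a_n = 53 + 7·n.
Stream B is -28, -15, -2, 11, which is arithmetic, step +13.
Stream C is -3, -30, -300, -3000, which is geometric with ratio 10.
Stream D is 1, 3, 6, 10, which is triangular numbers n(n+1)/2 for n = 1, 2, ….
Position 17 falls in stream A as its term 5, giving 88.
Position 18 falls in stream B as its term 5, giving 24.

88, 24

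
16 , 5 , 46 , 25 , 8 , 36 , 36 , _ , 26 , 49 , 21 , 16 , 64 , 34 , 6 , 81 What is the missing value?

The terms cycle through 3 interleaved subsequences.
Track A: 16, 25, 36, 49, 64, 81 (the squares 4², 5², 6², …).
Track B: 5, 8, ?, 21, 34 (a Fibonacci-like recurrence a_n = a_{n-1} + a_{n-2}).
Track C: 46, 36, 26, 16, 6 (linear: a_n = 56 − 10·n).
So the missing entry in track B is 13.

13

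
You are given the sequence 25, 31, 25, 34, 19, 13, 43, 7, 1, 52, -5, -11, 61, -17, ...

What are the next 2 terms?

-23, 70

The slot pattern repeats as ABB (period 3), so there are 2 interleaved tracks.
Track A is 25, 34, 43, 52, 61, which is arithmetic with common difference +9.
Track B is 31, 25, 19, 13, 7, 1, -5, -11, -17, which is subtracting 6 each time.
Position 15 → track B, term 10 = -23.
Position 16 → track A, term 6 = 70.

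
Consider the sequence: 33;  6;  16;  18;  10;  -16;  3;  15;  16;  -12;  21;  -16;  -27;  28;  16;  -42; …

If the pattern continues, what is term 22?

-72

Read the sequence 3 terms at a time; column i is its own pattern.
Stream A: 33, 18, 3, -12, -27, -42 (subtracting 15 each time).
Stream B: 6, 10, 15, 21, 28 (triangular numbers n(n+1)/2 for n = 3, 4, …).
Stream C: 16, -16, 16, -16, 16 (the oscillation 16·(−1)^(n+1)).
The 22nd slot belongs to stream A; its 8th term is -72.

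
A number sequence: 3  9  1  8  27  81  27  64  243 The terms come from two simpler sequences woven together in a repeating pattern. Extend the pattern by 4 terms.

The slot pattern repeats as AABB (period 4), so there are 2 interleaved tracks.
Track A = 3, 9, 27, 81, 243: powers of 3.
Track B = 1, 8, 27, 64: the cubes 1³, 2³, 3³, ….
Term 10 comes from track A (its 6th entry): 729.
Term 11 comes from track B (its 5th entry): 125.
The 12th slot belongs to track B; its 6th term is 216.
Position 13 falls in track A as its term 7, giving 2187.

729, 125, 216, 2187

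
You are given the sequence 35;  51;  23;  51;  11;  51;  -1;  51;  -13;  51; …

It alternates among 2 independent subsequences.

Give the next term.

-25

Odd-indexed and even-indexed terms follow separate rules.
Track A: 35, 23, 11, -1, -13 — arithmetic, step −12.
Track B: 51, 51, 51, 51, 51 — the constant sequence 51.
Position 11 → track A, term 6 = -25.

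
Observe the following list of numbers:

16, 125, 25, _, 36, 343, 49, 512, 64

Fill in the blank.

216

Positions 1, 3, 5, … form one subsequence and positions 2, 4, 6, … form another.
Stream A = 16, 25, 36, 49, 64: consecutive squares n² from n = 4.
Stream B = 125, ?, 343, 512: the cubes 5³, 6³, 7³, ….
The gap is stream B's term 2; the rule gives 216.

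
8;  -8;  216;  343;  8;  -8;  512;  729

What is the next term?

8

The slot pattern repeats as AABB (period 4), so there are 2 interleaved tracks.
Subsequence A: 8, -8, 8, -8. Alternating ±8.
Subsequence B: 216, 343, 512, 729. Perfect cubes starting at 6³.
Position 9 falls in subsequence A as its term 5, giving 8.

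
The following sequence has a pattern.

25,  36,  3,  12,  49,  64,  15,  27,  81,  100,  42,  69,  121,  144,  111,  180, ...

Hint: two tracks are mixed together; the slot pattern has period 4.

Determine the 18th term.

Positions follow the repeating pattern AABB; grouping by letter gives 2 tracks.
Track A: 25, 36, 49, 64, 81, 100, 121, 144 (consecutive squares n² from n = 5).
Track B: 3, 12, 15, 27, 42, 69, 111, 180 (a Fibonacci-like recurrence a_n = a_{n-1} + a_{n-2}).
Position 18 → track A, term 10 = 196.

196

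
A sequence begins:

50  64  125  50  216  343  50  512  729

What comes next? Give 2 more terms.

50, 1000

Reading positions in blocks of 3 reveals the pattern ABB — 2 tracks woven together.
Subsequence A is 50, 50, 50, which is constant 50.
Subsequence B is 64, 125, 216, 343, 512, 729, which is consecutive cubes n³ from n = 4.
Term 10 comes from subsequence A (its 4th entry): 50.
Term 11 comes from subsequence B (its 7th entry): 1000.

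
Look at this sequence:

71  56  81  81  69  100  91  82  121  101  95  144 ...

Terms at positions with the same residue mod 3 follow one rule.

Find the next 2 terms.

111, 108

Split by position mod 3 into 3 tracks.
Track A: 71, 81, 91, 101 — arithmetic, step +10.
Track B: 56, 69, 82, 95 — adding 13 each time.
Track C: 81, 100, 121, 144 — the squares 9², 10², 11², ….
Term 13 comes from track A (its 5th entry): 111.
Position 14 falls in track B as its term 5, giving 108.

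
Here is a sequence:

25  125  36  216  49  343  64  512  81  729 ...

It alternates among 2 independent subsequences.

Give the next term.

Taking every 2nd term gives 2 separate tracks.
Track A: 25, 36, 49, 64, 81 (the squares 5², 6², 7², …).
Track B: 125, 216, 343, 512, 729 (the cubes 5³, 6³, 7³, …).
Position 11 falls in track A as its term 6, giving 100.

100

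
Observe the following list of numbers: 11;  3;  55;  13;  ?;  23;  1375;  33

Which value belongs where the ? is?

Odd-indexed and even-indexed terms follow separate rules.
Track A: 11, 55, ?, 1375 (multiplying by 5 each time).
Track B: 3, 13, 23, 33 (arithmetic with common difference +10).
So the missing entry in track A is 275.

275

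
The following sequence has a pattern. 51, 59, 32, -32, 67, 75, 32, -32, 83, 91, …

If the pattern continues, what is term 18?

123

The slot pattern repeats as AABB (period 4), so there are 2 interleaved tracks.
Track A is 51, 59, 67, 75, 83, 91, which is linear: a_n = 43 + 8·n.
Track B is 32, -32, 32, -32, which is oscillating between 32 and -32.
The 18th slot belongs to track A; its 10th term is 123.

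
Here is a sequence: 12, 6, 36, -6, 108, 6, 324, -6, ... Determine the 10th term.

Odd-indexed and even-indexed terms follow separate rules.
Subsequence A: 12, 36, 108, 324 — a geometric progression (common ratio 3).
Subsequence B: 6, -6, 6, -6 — alternating ±6.
Term 10 comes from subsequence B (its 5th entry): 6.

6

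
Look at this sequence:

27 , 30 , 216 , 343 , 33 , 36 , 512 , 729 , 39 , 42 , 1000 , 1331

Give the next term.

Reading positions in blocks of 4 reveals the pattern AABB — 2 tracks woven together.
Track A is 27, 30, 33, 36, 39, 42, which is arithmetic, step +3.
Track B is 216, 343, 512, 729, 1000, 1331, which is consecutive cubes n³ from n = 6.
The 13th slot belongs to track A; its 7th term is 45.

45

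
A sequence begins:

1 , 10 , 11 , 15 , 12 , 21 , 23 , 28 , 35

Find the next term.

Taking every 2nd term gives 2 separate tracks.
Stream A is 1, 11, 12, 23, 35, which is each term equals the sum of the previous two.
Stream B is 10, 15, 21, 28, which is triangular numbers n(n+1)/2 for n = 4, 5, ….
Position 10 falls in stream B as its term 5, giving 36.

36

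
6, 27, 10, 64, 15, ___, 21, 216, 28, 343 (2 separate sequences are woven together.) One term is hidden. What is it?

125

Positions 1, 3, 5, … form one subsequence and positions 2, 4, 6, … form another.
Stream A: 6, 10, 15, 21, 28 (the triangular numbers T_3, T_4, …).
Stream B: 27, 64, ?, 216, 343 (perfect cubes starting at 3³).
Stream B's pattern makes the blank 125.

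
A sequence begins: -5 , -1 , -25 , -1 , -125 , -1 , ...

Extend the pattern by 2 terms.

Taking every 2nd term gives 2 separate tracks.
Track A: -5, -25, -125 — multiplying by 5 each time.
Track B: -1, -1, -1 — the constant sequence -1.
Position 7 falls in track A as its term 4, giving -625.
The 8th slot belongs to track B; its 4th term is -1.

-625, -1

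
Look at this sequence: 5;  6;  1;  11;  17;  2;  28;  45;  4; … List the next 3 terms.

Positions follow the repeating pattern AAB; grouping by letter gives 2 tracks.
Subsequence A: 5, 6, 11, 17, 28, 45 — a Fibonacci-like recurrence a_n = a_{n-1} + a_{n-2}.
Subsequence B: 1, 2, 4 — multiplying by 2 each time.
Position 10 falls in subsequence A as its term 7, giving 73.
Position 11 → subsequence A, term 8 = 118.
Term 12 comes from subsequence B (its 4th entry): 8.

73, 118, 8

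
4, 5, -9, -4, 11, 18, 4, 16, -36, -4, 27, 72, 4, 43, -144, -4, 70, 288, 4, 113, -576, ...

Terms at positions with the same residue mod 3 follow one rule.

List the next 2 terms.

-4, 183

Taking every 3rd term gives 3 separate tracks.
Subsequence A: 4, -4, 4, -4, 4, -4, 4. Oscillating between 4 and -4.
Subsequence B: 5, 11, 16, 27, 43, 70, 113. A Fibonacci-like recurrence a_n = a_{n-1} + a_{n-2}.
Subsequence C: -9, 18, -36, 72, -144, 288, -576. Geometric with ratio -2.
Position 22 falls in subsequence A as its term 8, giving -4.
The 23rd slot belongs to subsequence B; its 8th term is 183.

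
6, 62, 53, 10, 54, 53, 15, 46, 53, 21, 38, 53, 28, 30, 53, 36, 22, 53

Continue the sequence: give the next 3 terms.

45, 14, 53

Split by position mod 3 into 3 tracks.
Track A is 6, 10, 15, 21, 28, 36, which is triangular numbers starting at T_3.
Track B is 62, 54, 46, 38, 30, 22, which is linear: a_n = 70 − 8·n.
Track C is 53, 53, 53, 53, 53, 53, which is always 53.
Term 19 comes from track A (its 7th entry): 45.
Position 20 falls in track B as its term 7, giving 14.
Term 21 comes from track C (its 7th entry): 53.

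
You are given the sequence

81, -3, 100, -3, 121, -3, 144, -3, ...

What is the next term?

Split by position mod 2 into 2 tracks.
Track A = 81, 100, 121, 144: perfect squares starting at 9².
Track B = -3, -3, -3, -3: the constant sequence -3.
Position 9 → track A, term 5 = 169.

169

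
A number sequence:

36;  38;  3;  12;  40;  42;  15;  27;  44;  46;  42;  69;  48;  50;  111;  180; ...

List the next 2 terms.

52, 54

Positions follow the repeating pattern AABB; grouping by letter gives 2 tracks.
Stream A is 36, 38, 40, 42, 44, 46, 48, 50, which is arithmetic, step +2.
Stream B is 3, 12, 15, 27, 42, 69, 111, 180, which is Fibonacci-style (each term is the sum of the two before it).
Position 17 → stream A, term 9 = 52.
Term 18 comes from stream A (its 10th entry): 54.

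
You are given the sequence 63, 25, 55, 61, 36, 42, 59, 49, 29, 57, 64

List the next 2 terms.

Split by position mod 3 into 3 tracks.
Stream A = 63, 61, 59, 57: arithmetic, step −2.
Stream B = 25, 36, 49, 64: the squares 5², 6², 7², ….
Stream C = 55, 42, 29: linear: a_n = 68 − 13·n.
Position 12 → stream C, term 4 = 16.
Term 13 comes from stream A (its 5th entry): 55.

16, 55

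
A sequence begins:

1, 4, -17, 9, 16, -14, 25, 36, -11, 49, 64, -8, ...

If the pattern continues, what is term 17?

Reading positions in blocks of 3 reveals the pattern AAB — 2 tracks woven together.
Track A: 1, 4, 9, 16, 25, 36, 49, 64. Perfect squares starting at 1².
Track B: -17, -14, -11, -8. Arithmetic, step +3.
The 17th slot belongs to track A; its 12th term is 144.

144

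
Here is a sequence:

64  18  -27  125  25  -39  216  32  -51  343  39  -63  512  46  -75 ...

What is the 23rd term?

Read the sequence 3 terms at a time; column i is its own pattern.
Subsequence A: 64, 125, 216, 343, 512 (the cubes 4³, 5³, 6³, …).
Subsequence B: 18, 25, 32, 39, 46 (adding 7 each time).
Subsequence C: -27, -39, -51, -63, -75 (linear: a_n = -15 − 12·n).
Position 23 → subsequence B, term 8 = 67.

67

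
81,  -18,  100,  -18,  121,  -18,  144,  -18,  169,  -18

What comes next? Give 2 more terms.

Taking every 2nd term gives 2 separate tracks.
Track A: 81, 100, 121, 144, 169 (perfect squares starting at 9²).
Track B: -18, -18, -18, -18, -18 (constant -18).
The 11th slot belongs to track A; its 6th term is 196.
Position 12 falls in track B as its term 6, giving -18.

196, -18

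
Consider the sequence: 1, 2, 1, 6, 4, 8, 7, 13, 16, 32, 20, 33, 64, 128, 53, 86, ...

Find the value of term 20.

225

Positions follow the repeating pattern AABB; grouping by letter gives 2 tracks.
Stream A is 1, 2, 4, 8, 16, 32, 64, 128, which is successive powers of 2.
Stream B is 1, 6, 7, 13, 20, 33, 53, 86, which is Fibonacci-style (each term is the sum of the two before it).
Position 20 → stream B, term 10 = 225.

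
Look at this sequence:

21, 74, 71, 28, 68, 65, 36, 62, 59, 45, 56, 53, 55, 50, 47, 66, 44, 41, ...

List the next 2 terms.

78, 38

Positions follow the repeating pattern ABB; grouping by letter gives 2 tracks.
Track A = 21, 28, 36, 45, 55, 66: triangular numbers starting at T_6.
Track B = 74, 71, 68, 65, 62, 59, 56, 53, 50, 47, 44, 41: subtracting 3 each time.
Position 19 falls in track A as its term 7, giving 78.
The 20th slot belongs to track B; its 13th term is 38.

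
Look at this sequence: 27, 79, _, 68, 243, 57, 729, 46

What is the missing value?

Odd-indexed and even-indexed terms follow separate rules.
Track A: 27, ?, 243, 729. Powers 3^3, 3^4, 3^5, ….
Track B: 79, 68, 57, 46. Subtracting 11 each time.
Track A's pattern makes the blank 81.

81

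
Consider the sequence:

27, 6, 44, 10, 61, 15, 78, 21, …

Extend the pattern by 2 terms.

95, 28

Odd-indexed and even-indexed terms follow separate rules.
Subsequence A: 27, 44, 61, 78 (arithmetic, step +17).
Subsequence B: 6, 10, 15, 21 (the triangular numbers T_3, T_4, …).
The 9th slot belongs to subsequence A; its 5th term is 95.
Term 10 comes from subsequence B (its 5th entry): 28.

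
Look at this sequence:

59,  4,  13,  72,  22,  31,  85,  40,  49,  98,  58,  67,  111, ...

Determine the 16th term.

124

The slot pattern repeats as ABB (period 3), so there are 2 interleaved tracks.
Stream A: 59, 72, 85, 98, 111. Adding 13 each time.
Stream B: 4, 13, 22, 31, 40, 49, 58, 67. Linear: a_n = -5 + 9·n.
Position 16 → stream A, term 6 = 124.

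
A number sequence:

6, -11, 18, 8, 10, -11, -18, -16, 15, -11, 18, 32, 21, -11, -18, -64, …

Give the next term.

28

Read the sequence 4 terms at a time; column i is its own pattern.
Track A: 6, 10, 15, 21 — the triangular numbers T_3, T_4, ….
Track B: -11, -11, -11, -11 — the constant sequence -11.
Track C: 18, -18, 18, -18 — oscillating between 18 and -18.
Track D: 8, -16, 32, -64 — geometric with ratio -2.
Position 17 falls in track A as its term 5, giving 28.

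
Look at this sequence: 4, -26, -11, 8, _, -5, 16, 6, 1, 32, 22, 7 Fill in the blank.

The terms cycle through 3 interleaved subsequences.
Subsequence A = 4, 8, 16, 32: powers of 2.
Subsequence B = -26, ?, 6, 22: linear: a_n = -42 + 16·n.
Subsequence C = -11, -5, 1, 7: arithmetic, step +6.
The gap is subsequence B's term 2; the rule gives -10.

-10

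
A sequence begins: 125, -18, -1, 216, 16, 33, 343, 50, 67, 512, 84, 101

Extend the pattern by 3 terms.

The slot pattern repeats as ABB (period 3), so there are 2 interleaved tracks.
Track A is 125, 216, 343, 512, which is perfect cubes starting at 5³.
Track B is -18, -1, 16, 33, 50, 67, 84, 101, which is arithmetic, step +17.
Term 13 comes from track A (its 5th entry): 729.
Term 14 comes from track B (its 9th entry): 118.
Term 15 comes from track B (its 10th entry): 135.

729, 118, 135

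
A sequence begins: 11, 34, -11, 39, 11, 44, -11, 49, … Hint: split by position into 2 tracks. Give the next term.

Odd-indexed and even-indexed terms follow separate rules.
Track A: 11, -11, 11, -11 (the oscillation 11·(−1)^(n+1)).
Track B: 34, 39, 44, 49 (arithmetic with common difference +5).
Position 9 → track A, term 5 = 11.

11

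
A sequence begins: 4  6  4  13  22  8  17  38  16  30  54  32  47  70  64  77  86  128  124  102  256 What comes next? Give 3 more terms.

201, 118, 512

Taking every 3rd term gives 3 separate tracks.
Track A: 4, 13, 17, 30, 47, 77, 124 (Fibonacci-style (each term is the sum of the two before it)).
Track B: 6, 22, 38, 54, 70, 86, 102 (arithmetic with common difference +16).
Track C: 4, 8, 16, 32, 64, 128, 256 (powers 2^2, 2^3, 2^4, …).
Position 22 → track A, term 8 = 201.
Position 23 → track B, term 8 = 118.
The 24th slot belongs to track C; its 8th term is 512.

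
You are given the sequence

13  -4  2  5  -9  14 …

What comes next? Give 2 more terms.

Odd-indexed and even-indexed terms follow separate rules.
Stream A = 13, 2, -9: linear: a_n = 24 − 11·n.
Stream B = -4, 5, 14: linear: a_n = -13 + 9·n.
The 7th slot belongs to stream A; its 4th term is -20.
Term 8 comes from stream B (its 4th entry): 23.

-20, 23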